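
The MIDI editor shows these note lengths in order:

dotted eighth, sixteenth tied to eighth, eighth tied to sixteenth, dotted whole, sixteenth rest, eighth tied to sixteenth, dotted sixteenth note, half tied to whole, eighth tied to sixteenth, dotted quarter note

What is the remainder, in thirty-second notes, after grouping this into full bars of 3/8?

11

One bar of 3/8 = 12 thirty-second notes.
Working in thirty-second notes: dotted eighth = 6; sixteenth tied to eighth (sixteenth + eighth) = 6; eighth tied to sixteenth (eighth + sixteenth) = 6; dotted whole = 48; sixteenth rest = 2; eighth tied to sixteenth (eighth + sixteenth) = 6; dotted sixteenth note = 3; half tied to whole (half + whole) = 48; eighth tied to sixteenth (eighth + sixteenth) = 6; dotted quarter note = 12.
Altogether 6 + 6 + 6 + 48 + 2 + 6 + 3 + 48 + 6 + 12 = 143.
143 ÷ 12 = 11 complete bars with 11 thirty-second notes remaining.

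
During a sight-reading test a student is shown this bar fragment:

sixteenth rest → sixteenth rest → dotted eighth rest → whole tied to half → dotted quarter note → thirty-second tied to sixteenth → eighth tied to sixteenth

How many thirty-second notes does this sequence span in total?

Convert each value to thirty-second notes: sixteenth rest = 2; sixteenth rest = 2; dotted eighth rest = 6; whole tied to half (whole + half) = 48; dotted quarter note = 12; thirty-second tied to sixteenth (thirty-second + sixteenth) = 3; eighth tied to sixteenth (eighth + sixteenth) = 6.
Sum: 2 + 2 + 6 + 48 + 12 + 3 + 6 = 79 thirty-second notes.

79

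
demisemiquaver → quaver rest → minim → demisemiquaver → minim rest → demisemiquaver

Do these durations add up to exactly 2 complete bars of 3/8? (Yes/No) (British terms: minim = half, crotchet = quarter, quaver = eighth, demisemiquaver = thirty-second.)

One bar of 3/8 = 12 thirty-second notes, so 2 bars = 24.
Convert each value to thirty-second notes: demisemiquaver = 1; quaver rest = 4; minim = 16; demisemiquaver = 1; minim rest = 16; demisemiquaver = 1.
Altogether 1 + 4 + 16 + 1 + 16 + 1 = 39.
39 exceeds 24, so the answer is No.

No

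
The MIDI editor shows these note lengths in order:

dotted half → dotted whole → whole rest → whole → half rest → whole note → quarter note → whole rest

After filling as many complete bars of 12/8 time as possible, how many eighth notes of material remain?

One bar of 12/8 = 6 quarter notes.
Express everything in quarter notes: dotted half = 3; dotted whole = 6; whole rest = 4; whole = 4; half rest = 2; whole note = 4; quarter note = 1; whole rest = 4.
Altogether 3 + 6 + 4 + 4 + 2 + 4 + 1 + 4 = 28.
28 ÷ 6 = 4 complete bars with 4 quarter notes remaining = 8 eighth notes.

8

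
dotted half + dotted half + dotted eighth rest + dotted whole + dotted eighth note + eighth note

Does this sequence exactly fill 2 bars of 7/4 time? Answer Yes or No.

Yes

One bar of 7/4 = 28 sixteenth notes, so 2 bars = 56.
Express everything in sixteenth notes: dotted half = 12; dotted half = 12; dotted eighth rest = 3; dotted whole = 24; dotted eighth note = 3; eighth note = 2.
Total: 12 + 12 + 3 + 24 + 3 + 2 = 56.
56 equals 56, so the answer is Yes.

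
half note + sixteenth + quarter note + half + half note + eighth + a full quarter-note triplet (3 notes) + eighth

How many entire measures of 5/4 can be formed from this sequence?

2

One bar of 5/4 = 20 sixteenth notes.
Each duration in sixteenth notes: half note = 8; sixteenth = 1; quarter note = 4; half = 8; half note = 8; eighth = 2; a full quarter-note triplet (3 notes) (three triplet quarters span one half) = 8; eighth = 2.
Total: 8 + 1 + 4 + 8 + 8 + 2 + 8 + 2 = 41.
41 ÷ 20 = 2 complete bars with 1 left over.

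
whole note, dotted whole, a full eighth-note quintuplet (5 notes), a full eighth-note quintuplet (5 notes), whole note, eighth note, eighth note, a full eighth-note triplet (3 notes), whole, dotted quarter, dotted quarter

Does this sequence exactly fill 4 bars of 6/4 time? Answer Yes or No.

No

One bar of 6/4 = 12 eighth notes, so 4 bars = 48.
Convert each value to eighth notes: whole note = 8; dotted whole = 12; a full eighth-note quintuplet (5 notes) (five quintuplet eighths span one half) = 4; a full eighth-note quintuplet (5 notes) (five quintuplet eighths span one half) = 4; whole note = 8; eighth note = 1; eighth note = 1; a full eighth-note triplet (3 notes) (three triplet eighths span one quarter) = 2; whole = 8; dotted quarter = 3; dotted quarter = 3.
Total: 8 + 12 + 4 + 4 + 8 + 1 + 1 + 2 + 8 + 3 + 3 = 54.
54 exceeds 48, so the answer is No.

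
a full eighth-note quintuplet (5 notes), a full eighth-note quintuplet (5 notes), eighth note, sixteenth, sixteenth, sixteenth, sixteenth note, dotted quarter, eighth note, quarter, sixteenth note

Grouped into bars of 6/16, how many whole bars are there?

One bar of 6/16 = 6 sixteenth notes.
In sixteenth notes: a full eighth-note quintuplet (5 notes) (five quintuplet eighths span one half) = 8; a full eighth-note quintuplet (5 notes) (five quintuplet eighths span one half) = 8; eighth note = 2; sixteenth = 1; sixteenth = 1; sixteenth = 1; sixteenth note = 1; dotted quarter = 6; eighth note = 2; quarter = 4; sixteenth note = 1.
Total: 8 + 8 + 2 + 1 + 1 + 1 + 1 + 6 + 2 + 4 + 1 = 35.
35 ÷ 6 = 5 complete bars with 5 left over.

5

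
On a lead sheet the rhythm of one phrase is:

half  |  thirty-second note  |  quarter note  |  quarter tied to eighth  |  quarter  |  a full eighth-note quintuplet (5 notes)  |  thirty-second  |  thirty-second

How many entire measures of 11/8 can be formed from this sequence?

One bar of 11/8 = 44 thirty-second notes.
Convert each value to thirty-second notes: half = 16; thirty-second note = 1; quarter note = 8; quarter tied to eighth (quarter + eighth) = 12; quarter = 8; a full eighth-note quintuplet (5 notes) (five quintuplet eighths span one half) = 16; thirty-second = 1; thirty-second = 1.
Total: 16 + 1 + 8 + 12 + 8 + 16 + 1 + 1 = 63.
63 ÷ 44 = 1 complete bar with 19 left over.

1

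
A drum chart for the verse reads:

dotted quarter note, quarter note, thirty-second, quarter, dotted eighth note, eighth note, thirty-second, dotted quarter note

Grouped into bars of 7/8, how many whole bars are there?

1

One bar of 7/8 = 28 thirty-second notes.
Each duration in thirty-second notes: dotted quarter note = 12; quarter note = 8; thirty-second = 1; quarter = 8; dotted eighth note = 6; eighth note = 4; thirty-second = 1; dotted quarter note = 12.
Altogether 12 + 8 + 1 + 8 + 6 + 4 + 1 + 12 = 52.
52 ÷ 28 = 1 complete bar with 24 left over.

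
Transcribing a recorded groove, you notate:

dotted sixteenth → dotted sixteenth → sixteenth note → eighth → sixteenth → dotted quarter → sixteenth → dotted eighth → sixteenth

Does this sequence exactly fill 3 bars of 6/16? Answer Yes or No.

Yes

One bar of 6/16 = 12 thirty-second notes, so 3 bars = 36.
In thirty-second notes: dotted sixteenth = 3; dotted sixteenth = 3; sixteenth note = 2; eighth = 4; sixteenth = 2; dotted quarter = 12; sixteenth = 2; dotted eighth = 6; sixteenth = 2.
Sum: 3 + 3 + 2 + 4 + 2 + 12 + 2 + 6 + 2 = 36.
36 equals 36, so the answer is Yes.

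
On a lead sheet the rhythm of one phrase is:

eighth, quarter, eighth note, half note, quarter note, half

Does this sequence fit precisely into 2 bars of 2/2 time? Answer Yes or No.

No

One bar of 2/2 = 8 eighth notes, so 2 bars = 16.
Convert each value to eighth notes: eighth = 1; quarter = 2; eighth note = 1; half note = 4; quarter note = 2; half = 4.
Adding: 1 + 2 + 1 + 4 + 2 + 4 = 14.
14 falls short of 16, so the answer is No.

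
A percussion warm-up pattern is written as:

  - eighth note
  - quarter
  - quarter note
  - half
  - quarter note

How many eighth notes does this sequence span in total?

11

In eighth notes: eighth note = 1; quarter = 2; quarter note = 2; half = 4; quarter note = 2.
Adding: 1 + 2 + 2 + 4 + 2 = 11 eighth notes.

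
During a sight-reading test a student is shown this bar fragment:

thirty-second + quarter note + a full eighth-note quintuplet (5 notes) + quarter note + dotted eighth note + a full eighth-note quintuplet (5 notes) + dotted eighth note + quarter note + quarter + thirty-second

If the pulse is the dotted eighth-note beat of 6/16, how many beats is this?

One dotted eighth-note beat = 6 thirty-second notes.
Convert each value to thirty-second notes: thirty-second = 1; quarter note = 8; a full eighth-note quintuplet (5 notes) (five quintuplet eighths span one half) = 16; quarter note = 8; dotted eighth note = 6; a full eighth-note quintuplet (5 notes) (five quintuplet eighths span one half) = 16; dotted eighth note = 6; quarter note = 8; quarter = 8; thirty-second = 1.
Sum: 1 + 8 + 16 + 8 + 6 + 16 + 6 + 8 + 8 + 1 = 78.
78 ÷ 6 = 13 beats.

13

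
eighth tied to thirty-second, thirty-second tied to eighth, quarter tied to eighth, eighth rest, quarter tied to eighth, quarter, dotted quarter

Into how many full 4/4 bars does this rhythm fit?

One bar of 4/4 = 32 thirty-second notes.
Working in thirty-second notes: eighth tied to thirty-second (eighth + thirty-second) = 5; thirty-second tied to eighth (thirty-second + eighth) = 5; quarter tied to eighth (quarter + eighth) = 12; eighth rest = 4; quarter tied to eighth (quarter + eighth) = 12; quarter = 8; dotted quarter = 12.
Altogether 5 + 5 + 12 + 4 + 12 + 8 + 12 = 58.
58 ÷ 32 = 1 complete bar with 26 left over.

1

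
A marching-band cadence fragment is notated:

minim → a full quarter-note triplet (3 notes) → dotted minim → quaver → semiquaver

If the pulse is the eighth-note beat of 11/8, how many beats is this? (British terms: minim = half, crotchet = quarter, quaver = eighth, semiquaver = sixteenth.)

15.5

One eighth-note beat = 2 sixteenth notes.
Working in sixteenth notes: minim = 8; a full quarter-note triplet (3 notes) (three triplet quarters span one half) = 8; dotted minim = 12; quaver = 2; semiquaver = 1.
Altogether 8 + 8 + 12 + 2 + 1 = 31.
31 ÷ 2 = 15.5 beats.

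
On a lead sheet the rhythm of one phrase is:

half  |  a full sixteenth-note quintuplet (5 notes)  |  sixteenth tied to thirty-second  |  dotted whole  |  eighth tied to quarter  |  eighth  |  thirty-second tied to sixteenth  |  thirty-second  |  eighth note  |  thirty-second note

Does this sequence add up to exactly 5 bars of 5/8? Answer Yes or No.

One bar of 5/8 = 20 thirty-second notes, so 5 bars = 100.
Working in thirty-second notes: half = 16; a full sixteenth-note quintuplet (5 notes) (five quintuplet sixteenths span one quarter) = 8; sixteenth tied to thirty-second (sixteenth + thirty-second) = 3; dotted whole = 48; eighth tied to quarter (eighth + quarter) = 12; eighth = 4; thirty-second tied to sixteenth (thirty-second + sixteenth) = 3; thirty-second = 1; eighth note = 4; thirty-second note = 1.
Sum: 16 + 8 + 3 + 48 + 12 + 4 + 3 + 1 + 4 + 1 = 100.
100 equals 100, so the answer is Yes.

Yes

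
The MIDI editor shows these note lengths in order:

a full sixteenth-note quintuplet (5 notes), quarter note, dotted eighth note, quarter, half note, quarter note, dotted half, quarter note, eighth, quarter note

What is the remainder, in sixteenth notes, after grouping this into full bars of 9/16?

4

One bar of 9/16 = 9 sixteenth notes.
Express everything in sixteenth notes: a full sixteenth-note quintuplet (5 notes) (five quintuplet sixteenths span one quarter) = 4; quarter note = 4; dotted eighth note = 3; quarter = 4; half note = 8; quarter note = 4; dotted half = 12; quarter note = 4; eighth = 2; quarter note = 4.
Sum: 4 + 4 + 3 + 4 + 8 + 4 + 12 + 4 + 2 + 4 = 49.
49 ÷ 9 = 5 complete bars with 4 sixteenth notes remaining.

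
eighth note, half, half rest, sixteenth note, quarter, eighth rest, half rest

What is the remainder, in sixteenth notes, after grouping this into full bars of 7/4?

5

One bar of 7/4 = 28 sixteenth notes.
Working in sixteenth notes: eighth note = 2; half = 8; half rest = 8; sixteenth note = 1; quarter = 4; eighth rest = 2; half rest = 8.
Altogether 2 + 8 + 8 + 1 + 4 + 2 + 8 = 33.
33 ÷ 28 = 1 complete bar with 5 sixteenth notes remaining.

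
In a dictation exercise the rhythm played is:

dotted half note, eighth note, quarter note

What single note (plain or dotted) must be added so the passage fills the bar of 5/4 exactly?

eighth note

The bar of 5/4 = 10 eighth notes.
Express everything in eighth notes: dotted half note = 6; eighth note = 1; quarter note = 2.
Adding: 6 + 1 + 2 = 9.
Remaining: 10 − 9 = 1 eighth note, which is a eighth note.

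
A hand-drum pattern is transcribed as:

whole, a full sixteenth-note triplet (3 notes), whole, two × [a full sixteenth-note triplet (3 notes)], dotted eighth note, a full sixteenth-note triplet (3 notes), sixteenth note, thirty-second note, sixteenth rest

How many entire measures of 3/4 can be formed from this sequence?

3

One bar of 3/4 = 24 thirty-second notes.
Express everything in thirty-second notes: whole = 32; a full sixteenth-note triplet (3 notes) (three triplet sixteenths span one eighth) = 4; whole = 32; a full sixteenth-note triplet (3 notes) (three triplet sixteenths span one eighth) = 4; a full sixteenth-note triplet (3 notes) (three triplet sixteenths span one eighth) = 4; dotted eighth note = 6; a full sixteenth-note triplet (3 notes) (three triplet sixteenths span one eighth) = 4; sixteenth note = 2; thirty-second note = 1; sixteenth rest = 2.
Altogether 32 + 4 + 32 + 4 + 4 + 6 + 4 + 2 + 1 + 2 = 91.
91 ÷ 24 = 3 complete bars with 19 left over.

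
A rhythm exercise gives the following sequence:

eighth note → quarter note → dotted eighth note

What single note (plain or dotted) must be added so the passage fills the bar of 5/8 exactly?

sixteenth note

The bar of 5/8 = 10 sixteenth notes.
Each duration in sixteenth notes: eighth note = 2; quarter note = 4; dotted eighth note = 3.
Sum: 2 + 4 + 3 = 9.
Remaining: 10 − 9 = 1 sixteenth note, which is a sixteenth note.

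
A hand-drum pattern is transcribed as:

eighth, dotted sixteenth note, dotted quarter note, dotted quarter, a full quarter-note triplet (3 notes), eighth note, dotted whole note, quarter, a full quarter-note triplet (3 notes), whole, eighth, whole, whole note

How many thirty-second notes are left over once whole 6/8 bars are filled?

7

One bar of 6/8 = 24 thirty-second notes.
Express everything in thirty-second notes: eighth = 4; dotted sixteenth note = 3; dotted quarter note = 12; dotted quarter = 12; a full quarter-note triplet (3 notes) (three triplet quarters span one half) = 16; eighth note = 4; dotted whole note = 48; quarter = 8; a full quarter-note triplet (3 notes) (three triplet quarters span one half) = 16; whole = 32; eighth = 4; whole = 32; whole note = 32.
Total: 4 + 3 + 12 + 12 + 16 + 4 + 48 + 8 + 16 + 32 + 4 + 32 + 32 = 223.
223 ÷ 24 = 9 complete bars with 7 thirty-second notes remaining.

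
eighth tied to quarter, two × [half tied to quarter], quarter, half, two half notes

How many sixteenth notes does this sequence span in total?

Each duration in sixteenth notes: eighth tied to quarter (eighth + quarter) = 6; half tied to quarter (half + quarter) = 12; half tied to quarter (half + quarter) = 12; quarter = 4; half = 8; half note = 8; half note = 8.
Altogether 6 + 12 + 12 + 4 + 8 + 8 + 8 = 58 sixteenth notes.

58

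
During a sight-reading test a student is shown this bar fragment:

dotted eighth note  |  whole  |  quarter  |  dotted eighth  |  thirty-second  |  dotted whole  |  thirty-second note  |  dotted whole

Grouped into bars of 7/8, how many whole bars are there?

5

One bar of 7/8 = 28 thirty-second notes.
Working in thirty-second notes: dotted eighth note = 6; whole = 32; quarter = 8; dotted eighth = 6; thirty-second = 1; dotted whole = 48; thirty-second note = 1; dotted whole = 48.
Sum: 6 + 32 + 8 + 6 + 1 + 48 + 1 + 48 = 150.
150 ÷ 28 = 5 complete bars with 10 left over.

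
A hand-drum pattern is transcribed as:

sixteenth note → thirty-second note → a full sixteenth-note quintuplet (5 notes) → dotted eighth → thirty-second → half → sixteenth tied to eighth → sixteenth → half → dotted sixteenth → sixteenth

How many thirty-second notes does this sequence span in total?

Working in thirty-second notes: sixteenth note = 2; thirty-second note = 1; a full sixteenth-note quintuplet (5 notes) (five quintuplet sixteenths span one quarter) = 8; dotted eighth = 6; thirty-second = 1; half = 16; sixteenth tied to eighth (sixteenth + eighth) = 6; sixteenth = 2; half = 16; dotted sixteenth = 3; sixteenth = 2.
Adding: 2 + 1 + 8 + 6 + 1 + 16 + 6 + 2 + 16 + 3 + 2 = 63 thirty-second notes.

63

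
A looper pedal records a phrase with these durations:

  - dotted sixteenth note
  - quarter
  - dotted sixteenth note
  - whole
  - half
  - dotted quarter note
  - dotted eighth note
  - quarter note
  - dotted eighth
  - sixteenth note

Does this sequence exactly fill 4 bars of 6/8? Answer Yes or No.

One bar of 6/8 = 24 thirty-second notes, so 4 bars = 96.
Working in thirty-second notes: dotted sixteenth note = 3; quarter = 8; dotted sixteenth note = 3; whole = 32; half = 16; dotted quarter note = 12; dotted eighth note = 6; quarter note = 8; dotted eighth = 6; sixteenth note = 2.
Sum: 3 + 8 + 3 + 32 + 16 + 12 + 6 + 8 + 6 + 2 = 96.
96 equals 96, so the answer is Yes.

Yes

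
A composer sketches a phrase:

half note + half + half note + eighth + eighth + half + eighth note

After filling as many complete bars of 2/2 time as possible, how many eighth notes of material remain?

3

One bar of 2/2 = 8 eighth notes.
In eighth notes: half note = 4; half = 4; half note = 4; eighth = 1; eighth = 1; half = 4; eighth note = 1.
Altogether 4 + 4 + 4 + 1 + 1 + 4 + 1 = 19.
19 ÷ 8 = 2 complete bars with 3 eighth notes remaining.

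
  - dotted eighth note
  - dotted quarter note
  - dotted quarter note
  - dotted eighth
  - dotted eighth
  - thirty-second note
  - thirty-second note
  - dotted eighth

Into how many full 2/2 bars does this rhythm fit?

1

One bar of 2/2 = 32 thirty-second notes.
Express everything in thirty-second notes: dotted eighth note = 6; dotted quarter note = 12; dotted quarter note = 12; dotted eighth = 6; dotted eighth = 6; thirty-second note = 1; thirty-second note = 1; dotted eighth = 6.
Total: 6 + 12 + 12 + 6 + 6 + 1 + 1 + 6 = 50.
50 ÷ 32 = 1 complete bar with 18 left over.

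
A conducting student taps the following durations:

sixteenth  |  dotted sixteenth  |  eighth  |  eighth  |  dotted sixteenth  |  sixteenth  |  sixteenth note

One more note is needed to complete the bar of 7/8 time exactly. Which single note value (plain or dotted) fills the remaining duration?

The bar of 7/8 = 28 thirty-second notes.
Convert each value to thirty-second notes: sixteenth = 2; dotted sixteenth = 3; eighth = 4; eighth = 4; dotted sixteenth = 3; sixteenth = 2; sixteenth note = 2.
Total: 2 + 3 + 4 + 4 + 3 + 2 + 2 = 20.
Remaining: 28 − 20 = 8 thirty-second notes, which is a quarter note.

quarter note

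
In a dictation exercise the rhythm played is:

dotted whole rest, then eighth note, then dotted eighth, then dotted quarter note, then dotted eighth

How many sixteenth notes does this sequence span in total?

Convert each value to sixteenth notes: dotted whole rest = 24; eighth note = 2; dotted eighth = 3; dotted quarter note = 6; dotted eighth = 3.
Sum: 24 + 2 + 3 + 6 + 3 = 38 sixteenth notes.

38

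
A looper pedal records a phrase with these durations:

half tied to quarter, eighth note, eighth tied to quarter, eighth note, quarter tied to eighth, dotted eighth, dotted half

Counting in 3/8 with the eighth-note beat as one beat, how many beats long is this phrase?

21.5

One eighth-note beat = 2 sixteenth notes.
Working in sixteenth notes: half tied to quarter (half + quarter) = 12; eighth note = 2; eighth tied to quarter (eighth + quarter) = 6; eighth note = 2; quarter tied to eighth (quarter + eighth) = 6; dotted eighth = 3; dotted half = 12.
Adding: 12 + 2 + 6 + 2 + 6 + 3 + 12 = 43.
43 ÷ 2 = 21.5 beats.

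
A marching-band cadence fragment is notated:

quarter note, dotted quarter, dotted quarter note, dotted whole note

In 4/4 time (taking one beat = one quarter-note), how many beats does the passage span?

10

One quarter-note beat = 2 eighth notes.
Convert each value to eighth notes: quarter note = 2; dotted quarter = 3; dotted quarter note = 3; dotted whole note = 12.
Altogether 2 + 3 + 3 + 12 = 20.
20 ÷ 2 = 10 beats.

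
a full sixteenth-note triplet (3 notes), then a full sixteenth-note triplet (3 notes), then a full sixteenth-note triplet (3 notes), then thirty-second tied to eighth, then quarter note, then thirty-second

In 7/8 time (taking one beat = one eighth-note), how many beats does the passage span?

6.5

One eighth-note beat = 4 thirty-second notes.
Express everything in thirty-second notes: a full sixteenth-note triplet (3 notes) (three triplet sixteenths span one eighth) = 4; a full sixteenth-note triplet (3 notes) (three triplet sixteenths span one eighth) = 4; a full sixteenth-note triplet (3 notes) (three triplet sixteenths span one eighth) = 4; thirty-second tied to eighth (thirty-second + eighth) = 5; quarter note = 8; thirty-second = 1.
Adding: 4 + 4 + 4 + 5 + 8 + 1 = 26.
26 ÷ 4 = 6.5 beats.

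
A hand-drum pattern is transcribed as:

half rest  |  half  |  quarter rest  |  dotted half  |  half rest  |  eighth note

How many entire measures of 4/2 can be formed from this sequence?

1

One bar of 4/2 = 16 eighth notes.
Convert each value to eighth notes: half rest = 4; half = 4; quarter rest = 2; dotted half = 6; half rest = 4; eighth note = 1.
Total: 4 + 4 + 2 + 6 + 4 + 1 = 21.
21 ÷ 16 = 1 complete bar with 5 left over.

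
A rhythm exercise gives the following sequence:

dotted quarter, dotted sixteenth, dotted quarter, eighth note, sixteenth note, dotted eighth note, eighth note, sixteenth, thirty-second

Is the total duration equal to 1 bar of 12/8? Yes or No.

One bar of 12/8 = 48 thirty-second notes.
Convert each value to thirty-second notes: dotted quarter = 12; dotted sixteenth = 3; dotted quarter = 12; eighth note = 4; sixteenth note = 2; dotted eighth note = 6; eighth note = 4; sixteenth = 2; thirty-second = 1.
Adding: 12 + 3 + 12 + 4 + 2 + 6 + 4 + 2 + 1 = 46.
46 falls short of 48, so the answer is No.

No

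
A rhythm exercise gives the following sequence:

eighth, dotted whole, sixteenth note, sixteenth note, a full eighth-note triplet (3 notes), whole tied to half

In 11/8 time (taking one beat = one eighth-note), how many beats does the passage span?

One eighth-note beat = 2 sixteenth notes.
Convert each value to sixteenth notes: eighth = 2; dotted whole = 24; sixteenth note = 1; sixteenth note = 1; a full eighth-note triplet (3 notes) (three triplet eighths span one quarter) = 4; whole tied to half (whole + half) = 24.
Altogether 2 + 24 + 1 + 1 + 4 + 24 = 56.
56 ÷ 2 = 28 beats.

28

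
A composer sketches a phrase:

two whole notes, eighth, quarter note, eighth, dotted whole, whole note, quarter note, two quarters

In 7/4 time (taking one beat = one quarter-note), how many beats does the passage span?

23

One quarter-note beat = 2 eighth notes.
Convert each value to eighth notes: whole note = 8; whole note = 8; eighth = 1; quarter note = 2; eighth = 1; dotted whole = 12; whole note = 8; quarter note = 2; quarter = 2; quarter = 2.
Sum: 8 + 8 + 1 + 2 + 1 + 12 + 8 + 2 + 2 + 2 = 46.
46 ÷ 2 = 23 beats.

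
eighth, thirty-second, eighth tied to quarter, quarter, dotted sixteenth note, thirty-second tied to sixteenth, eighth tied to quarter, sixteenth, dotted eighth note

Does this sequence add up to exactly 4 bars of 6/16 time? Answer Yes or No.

One bar of 6/16 = 12 thirty-second notes, so 4 bars = 48.
Working in thirty-second notes: eighth = 4; thirty-second = 1; eighth tied to quarter (eighth + quarter) = 12; quarter = 8; dotted sixteenth note = 3; thirty-second tied to sixteenth (thirty-second + sixteenth) = 3; eighth tied to quarter (eighth + quarter) = 12; sixteenth = 2; dotted eighth note = 6.
Total: 4 + 1 + 12 + 8 + 3 + 3 + 12 + 2 + 6 = 51.
51 exceeds 48, so the answer is No.

No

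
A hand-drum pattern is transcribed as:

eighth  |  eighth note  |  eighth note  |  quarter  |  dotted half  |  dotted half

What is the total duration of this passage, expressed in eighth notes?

17

Each duration in eighth notes: eighth = 1; eighth note = 1; eighth note = 1; quarter = 2; dotted half = 6; dotted half = 6.
Total: 1 + 1 + 1 + 2 + 6 + 6 = 17 eighth notes.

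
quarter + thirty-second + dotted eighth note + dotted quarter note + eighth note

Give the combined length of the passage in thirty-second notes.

Each duration in thirty-second notes: quarter = 8; thirty-second = 1; dotted eighth note = 6; dotted quarter note = 12; eighth note = 4.
Sum: 8 + 1 + 6 + 12 + 4 = 31 thirty-second notes.

31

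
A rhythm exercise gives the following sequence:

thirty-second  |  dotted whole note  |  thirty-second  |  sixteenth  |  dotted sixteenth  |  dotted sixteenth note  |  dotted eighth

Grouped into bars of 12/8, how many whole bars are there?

1

One bar of 12/8 = 48 thirty-second notes.
Express everything in thirty-second notes: thirty-second = 1; dotted whole note = 48; thirty-second = 1; sixteenth = 2; dotted sixteenth = 3; dotted sixteenth note = 3; dotted eighth = 6.
Sum: 1 + 48 + 1 + 2 + 3 + 3 + 6 = 64.
64 ÷ 48 = 1 complete bar with 16 left over.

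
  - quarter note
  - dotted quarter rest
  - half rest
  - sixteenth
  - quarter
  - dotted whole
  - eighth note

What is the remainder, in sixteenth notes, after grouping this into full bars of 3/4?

One bar of 3/4 = 12 sixteenth notes.
Each duration in sixteenth notes: quarter note = 4; dotted quarter rest = 6; half rest = 8; sixteenth = 1; quarter = 4; dotted whole = 24; eighth note = 2.
Adding: 4 + 6 + 8 + 1 + 4 + 24 + 2 = 49.
49 ÷ 12 = 4 complete bars with 1 sixteenth note remaining.

1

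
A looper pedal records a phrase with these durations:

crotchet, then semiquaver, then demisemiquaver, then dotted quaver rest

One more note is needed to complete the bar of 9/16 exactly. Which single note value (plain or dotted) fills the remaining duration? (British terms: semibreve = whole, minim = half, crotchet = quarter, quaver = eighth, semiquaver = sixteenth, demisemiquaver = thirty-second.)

thirty-second note

The bar of 9/16 = 18 thirty-second notes.
In thirty-second notes: crotchet = 8; semiquaver = 2; demisemiquaver = 1; dotted quaver rest = 6.
Adding: 8 + 2 + 1 + 6 = 17.
Remaining: 18 − 17 = 1 thirty-second note, which is a thirty-second note.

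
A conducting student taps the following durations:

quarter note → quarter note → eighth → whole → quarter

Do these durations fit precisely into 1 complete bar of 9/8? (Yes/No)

No

One bar of 9/8 = 9 eighth notes.
Express everything in eighth notes: quarter note = 2; quarter note = 2; eighth = 1; whole = 8; quarter = 2.
Sum: 2 + 2 + 1 + 8 + 2 = 15.
15 exceeds 9, so the answer is No.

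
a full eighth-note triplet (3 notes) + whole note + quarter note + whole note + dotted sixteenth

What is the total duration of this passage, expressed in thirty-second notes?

Working in thirty-second notes: a full eighth-note triplet (3 notes) (three triplet eighths span one quarter) = 8; whole note = 32; quarter note = 8; whole note = 32; dotted sixteenth = 3.
Sum: 8 + 32 + 8 + 32 + 3 = 83 thirty-second notes.

83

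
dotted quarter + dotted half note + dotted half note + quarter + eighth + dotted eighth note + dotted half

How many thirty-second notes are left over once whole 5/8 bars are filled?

One bar of 5/8 = 10 sixteenth notes.
In sixteenth notes: dotted quarter = 6; dotted half note = 12; dotted half note = 12; quarter = 4; eighth = 2; dotted eighth note = 3; dotted half = 12.
Adding: 6 + 12 + 12 + 4 + 2 + 3 + 12 = 51.
51 ÷ 10 = 5 complete bars with 1 sixteenth note remaining = 2 thirty-second notes.

2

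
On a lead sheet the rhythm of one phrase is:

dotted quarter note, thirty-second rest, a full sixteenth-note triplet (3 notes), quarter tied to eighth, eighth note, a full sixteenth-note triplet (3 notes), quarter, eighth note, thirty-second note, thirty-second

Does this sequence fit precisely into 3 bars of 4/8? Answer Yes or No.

No

One bar of 4/8 = 16 thirty-second notes, so 3 bars = 48.
Express everything in thirty-second notes: dotted quarter note = 12; thirty-second rest = 1; a full sixteenth-note triplet (3 notes) (three triplet sixteenths span one eighth) = 4; quarter tied to eighth (quarter + eighth) = 12; eighth note = 4; a full sixteenth-note triplet (3 notes) (three triplet sixteenths span one eighth) = 4; quarter = 8; eighth note = 4; thirty-second note = 1; thirty-second = 1.
Altogether 12 + 1 + 4 + 12 + 4 + 4 + 8 + 4 + 1 + 1 = 51.
51 exceeds 48, so the answer is No.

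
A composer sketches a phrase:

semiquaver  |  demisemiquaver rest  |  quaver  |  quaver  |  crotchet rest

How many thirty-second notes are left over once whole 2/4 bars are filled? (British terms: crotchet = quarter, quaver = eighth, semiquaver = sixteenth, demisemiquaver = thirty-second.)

3

One bar of 2/4 = 16 thirty-second notes.
Express everything in thirty-second notes: semiquaver = 2; demisemiquaver rest = 1; quaver = 4; quaver = 4; crotchet rest = 8.
Total: 2 + 1 + 4 + 4 + 8 = 19.
19 ÷ 16 = 1 complete bar with 3 thirty-second notes remaining.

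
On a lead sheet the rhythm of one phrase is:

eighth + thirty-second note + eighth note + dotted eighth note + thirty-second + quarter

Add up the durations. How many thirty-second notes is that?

In thirty-second notes: eighth = 4; thirty-second note = 1; eighth note = 4; dotted eighth note = 6; thirty-second = 1; quarter = 8.
Adding: 4 + 1 + 4 + 6 + 1 + 8 = 24 thirty-second notes.

24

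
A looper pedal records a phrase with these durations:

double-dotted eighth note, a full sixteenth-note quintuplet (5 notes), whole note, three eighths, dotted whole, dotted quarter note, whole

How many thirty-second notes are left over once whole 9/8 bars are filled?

7

One bar of 9/8 = 36 thirty-second notes.
In thirty-second notes: double-dotted eighth note = 7; a full sixteenth-note quintuplet (5 notes) (five quintuplet sixteenths span one quarter) = 8; whole note = 32; eighth = 4; eighth = 4; eighth = 4; dotted whole = 48; dotted quarter note = 12; whole = 32.
Adding: 7 + 8 + 32 + 4 + 4 + 4 + 48 + 12 + 32 = 151.
151 ÷ 36 = 4 complete bars with 7 thirty-second notes remaining.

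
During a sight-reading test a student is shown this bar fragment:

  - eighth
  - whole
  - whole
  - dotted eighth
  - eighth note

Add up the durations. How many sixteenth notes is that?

39

Express everything in sixteenth notes: eighth = 2; whole = 16; whole = 16; dotted eighth = 3; eighth note = 2.
Altogether 2 + 16 + 16 + 3 + 2 = 39 sixteenth notes.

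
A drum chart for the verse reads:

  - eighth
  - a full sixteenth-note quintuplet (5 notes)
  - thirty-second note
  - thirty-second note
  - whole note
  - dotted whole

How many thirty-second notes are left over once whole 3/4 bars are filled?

22

One bar of 3/4 = 24 thirty-second notes.
Working in thirty-second notes: eighth = 4; a full sixteenth-note quintuplet (5 notes) (five quintuplet sixteenths span one quarter) = 8; thirty-second note = 1; thirty-second note = 1; whole note = 32; dotted whole = 48.
Total: 4 + 8 + 1 + 1 + 32 + 48 = 94.
94 ÷ 24 = 3 complete bars with 22 thirty-second notes remaining.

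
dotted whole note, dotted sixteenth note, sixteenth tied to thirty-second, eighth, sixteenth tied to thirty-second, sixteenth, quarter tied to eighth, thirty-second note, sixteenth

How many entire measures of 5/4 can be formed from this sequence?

1

One bar of 5/4 = 40 thirty-second notes.
Each duration in thirty-second notes: dotted whole note = 48; dotted sixteenth note = 3; sixteenth tied to thirty-second (sixteenth + thirty-second) = 3; eighth = 4; sixteenth tied to thirty-second (sixteenth + thirty-second) = 3; sixteenth = 2; quarter tied to eighth (quarter + eighth) = 12; thirty-second note = 1; sixteenth = 2.
Sum: 48 + 3 + 3 + 4 + 3 + 2 + 12 + 1 + 2 = 78.
78 ÷ 40 = 1 complete bar with 38 left over.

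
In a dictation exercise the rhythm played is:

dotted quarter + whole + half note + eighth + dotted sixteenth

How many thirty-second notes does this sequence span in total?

67

Each duration in thirty-second notes: dotted quarter = 12; whole = 32; half note = 16; eighth = 4; dotted sixteenth = 3.
Altogether 12 + 32 + 16 + 4 + 3 = 67 thirty-second notes.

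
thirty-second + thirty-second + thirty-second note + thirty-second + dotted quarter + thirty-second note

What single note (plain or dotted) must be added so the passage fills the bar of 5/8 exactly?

The bar of 5/8 = 20 thirty-second notes.
Each duration in thirty-second notes: thirty-second = 1; thirty-second = 1; thirty-second note = 1; thirty-second = 1; dotted quarter = 12; thirty-second note = 1.
Altogether 1 + 1 + 1 + 1 + 12 + 1 = 17.
Remaining: 20 − 17 = 3 thirty-second notes, which is a dotted sixteenth note.

dotted sixteenth note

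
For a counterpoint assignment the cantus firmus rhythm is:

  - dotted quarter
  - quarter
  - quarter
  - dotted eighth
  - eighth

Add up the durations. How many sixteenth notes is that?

In sixteenth notes: dotted quarter = 6; quarter = 4; quarter = 4; dotted eighth = 3; eighth = 2.
Altogether 6 + 4 + 4 + 3 + 2 = 19 sixteenth notes.

19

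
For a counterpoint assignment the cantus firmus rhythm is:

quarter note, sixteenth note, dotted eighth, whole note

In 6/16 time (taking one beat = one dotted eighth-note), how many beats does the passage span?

8

One dotted eighth-note beat = 3 sixteenth notes.
Express everything in sixteenth notes: quarter note = 4; sixteenth note = 1; dotted eighth = 3; whole note = 16.
Sum: 4 + 1 + 3 + 16 = 24.
24 ÷ 3 = 8 beats.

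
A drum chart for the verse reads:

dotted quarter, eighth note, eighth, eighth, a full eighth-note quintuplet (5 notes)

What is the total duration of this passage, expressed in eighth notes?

10

Convert each value to eighth notes: dotted quarter = 3; eighth note = 1; eighth = 1; eighth = 1; a full eighth-note quintuplet (5 notes) (five quintuplet eighths span one half) = 4.
Altogether 3 + 1 + 1 + 1 + 4 = 10 eighth notes.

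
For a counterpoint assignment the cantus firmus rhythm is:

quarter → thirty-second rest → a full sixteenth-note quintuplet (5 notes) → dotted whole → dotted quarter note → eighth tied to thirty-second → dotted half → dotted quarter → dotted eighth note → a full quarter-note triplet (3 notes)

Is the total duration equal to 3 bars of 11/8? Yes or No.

No

One bar of 11/8 = 44 thirty-second notes, so 3 bars = 132.
Express everything in thirty-second notes: quarter = 8; thirty-second rest = 1; a full sixteenth-note quintuplet (5 notes) (five quintuplet sixteenths span one quarter) = 8; dotted whole = 48; dotted quarter note = 12; eighth tied to thirty-second (eighth + thirty-second) = 5; dotted half = 24; dotted quarter = 12; dotted eighth note = 6; a full quarter-note triplet (3 notes) (three triplet quarters span one half) = 16.
Total: 8 + 1 + 8 + 48 + 12 + 5 + 24 + 12 + 6 + 16 = 140.
140 exceeds 132, so the answer is No.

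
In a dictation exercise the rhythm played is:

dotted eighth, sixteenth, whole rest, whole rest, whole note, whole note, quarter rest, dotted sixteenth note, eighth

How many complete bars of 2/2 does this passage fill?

4

One bar of 2/2 = 32 thirty-second notes.
Convert each value to thirty-second notes: dotted eighth = 6; sixteenth = 2; whole rest = 32; whole rest = 32; whole note = 32; whole note = 32; quarter rest = 8; dotted sixteenth note = 3; eighth = 4.
Total: 6 + 2 + 32 + 32 + 32 + 32 + 8 + 3 + 4 = 151.
151 ÷ 32 = 4 complete bars with 23 left over.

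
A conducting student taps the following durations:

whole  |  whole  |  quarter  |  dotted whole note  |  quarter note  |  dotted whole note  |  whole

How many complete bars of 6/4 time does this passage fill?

One bar of 6/4 = 6 quarter notes.
Express everything in quarter notes: whole = 4; whole = 4; quarter = 1; dotted whole note = 6; quarter note = 1; dotted whole note = 6; whole = 4.
Sum: 4 + 4 + 1 + 6 + 1 + 6 + 4 = 26.
26 ÷ 6 = 4 complete bars with 2 left over.

4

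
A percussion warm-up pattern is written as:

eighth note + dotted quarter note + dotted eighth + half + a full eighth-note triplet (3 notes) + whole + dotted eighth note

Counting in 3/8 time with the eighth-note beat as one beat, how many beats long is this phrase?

One eighth-note beat = 2 sixteenth notes.
Each duration in sixteenth notes: eighth note = 2; dotted quarter note = 6; dotted eighth = 3; half = 8; a full eighth-note triplet (3 notes) (three triplet eighths span one quarter) = 4; whole = 16; dotted eighth note = 3.
Altogether 2 + 6 + 3 + 8 + 4 + 16 + 3 = 42.
42 ÷ 2 = 21 beats.

21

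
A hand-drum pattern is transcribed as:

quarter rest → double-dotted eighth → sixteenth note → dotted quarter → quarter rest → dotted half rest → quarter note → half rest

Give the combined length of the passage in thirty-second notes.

85

In thirty-second notes: quarter rest = 8; double-dotted eighth = 7; sixteenth note = 2; dotted quarter = 12; quarter rest = 8; dotted half rest = 24; quarter note = 8; half rest = 16.
Altogether 8 + 7 + 2 + 12 + 8 + 24 + 8 + 16 = 85 thirty-second notes.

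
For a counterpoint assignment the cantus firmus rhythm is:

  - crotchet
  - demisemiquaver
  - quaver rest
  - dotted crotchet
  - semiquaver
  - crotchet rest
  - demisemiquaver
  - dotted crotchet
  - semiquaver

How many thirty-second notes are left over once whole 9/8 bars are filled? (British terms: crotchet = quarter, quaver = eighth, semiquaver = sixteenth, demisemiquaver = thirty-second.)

14

One bar of 9/8 = 36 thirty-second notes.
Convert each value to thirty-second notes: crotchet = 8; demisemiquaver = 1; quaver rest = 4; dotted crotchet = 12; semiquaver = 2; crotchet rest = 8; demisemiquaver = 1; dotted crotchet = 12; semiquaver = 2.
Total: 8 + 1 + 4 + 12 + 2 + 8 + 1 + 12 + 2 = 50.
50 ÷ 36 = 1 complete bar with 14 thirty-second notes remaining.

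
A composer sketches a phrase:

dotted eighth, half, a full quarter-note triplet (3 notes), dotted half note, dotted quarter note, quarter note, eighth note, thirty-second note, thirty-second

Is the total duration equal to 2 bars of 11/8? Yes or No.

Yes

One bar of 11/8 = 44 thirty-second notes, so 2 bars = 88.
Each duration in thirty-second notes: dotted eighth = 6; half = 16; a full quarter-note triplet (3 notes) (three triplet quarters span one half) = 16; dotted half note = 24; dotted quarter note = 12; quarter note = 8; eighth note = 4; thirty-second note = 1; thirty-second = 1.
Total: 6 + 16 + 16 + 24 + 12 + 8 + 4 + 1 + 1 = 88.
88 equals 88, so the answer is Yes.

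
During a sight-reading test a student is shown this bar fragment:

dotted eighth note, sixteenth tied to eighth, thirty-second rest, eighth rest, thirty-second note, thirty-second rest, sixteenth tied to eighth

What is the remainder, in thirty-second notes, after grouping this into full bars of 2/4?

One bar of 2/4 = 16 thirty-second notes.
In thirty-second notes: dotted eighth note = 6; sixteenth tied to eighth (sixteenth + eighth) = 6; thirty-second rest = 1; eighth rest = 4; thirty-second note = 1; thirty-second rest = 1; sixteenth tied to eighth (sixteenth + eighth) = 6.
Altogether 6 + 6 + 1 + 4 + 1 + 1 + 6 = 25.
25 ÷ 16 = 1 complete bar with 9 thirty-second notes remaining.

9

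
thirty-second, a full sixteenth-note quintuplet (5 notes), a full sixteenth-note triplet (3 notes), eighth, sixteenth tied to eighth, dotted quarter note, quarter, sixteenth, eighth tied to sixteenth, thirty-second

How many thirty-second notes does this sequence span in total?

Each duration in thirty-second notes: thirty-second = 1; a full sixteenth-note quintuplet (5 notes) (five quintuplet sixteenths span one quarter) = 8; a full sixteenth-note triplet (3 notes) (three triplet sixteenths span one eighth) = 4; eighth = 4; sixteenth tied to eighth (sixteenth + eighth) = 6; dotted quarter note = 12; quarter = 8; sixteenth = 2; eighth tied to sixteenth (eighth + sixteenth) = 6; thirty-second = 1.
Altogether 1 + 8 + 4 + 4 + 6 + 12 + 8 + 2 + 6 + 1 = 52 thirty-second notes.

52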